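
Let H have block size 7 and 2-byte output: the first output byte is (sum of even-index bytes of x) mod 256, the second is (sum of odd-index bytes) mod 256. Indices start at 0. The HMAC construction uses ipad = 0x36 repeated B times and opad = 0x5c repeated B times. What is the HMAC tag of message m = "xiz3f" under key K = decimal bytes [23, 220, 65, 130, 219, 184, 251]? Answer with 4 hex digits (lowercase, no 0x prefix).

1a30

Key decimal bytes [23, 220, 65, 130, 219, 184, 251] = 17 dc 41 82 db b8 fb is exactly B = 7 bytes: K' = 17 dc 41 82 db b8 fb.
K' ⊕ ipad = 21 ea 77 b4 ed 8e cd.  K' ⊕ opad = 4b 80 1d de 87 e4 a7.
Inner input = (K'⊕ipad) ∥ m = 21 ea 77 b4 ed 8e cd ∥ 78 69 7a 33 66.
Inner hash: even-index sum = 750 mod 256 = 238; odd-index sum = 900 mod 256 = 132 → ee 84.
Outer input = (K'⊕opad) ∥ inner = 4b 80 1d de 87 e4 a7 ∥ ee 84.
Outer hash (tag): even-index sum = 538 mod 256 = 26; odd-index sum = 816 mod 256 = 48 → 1a 30.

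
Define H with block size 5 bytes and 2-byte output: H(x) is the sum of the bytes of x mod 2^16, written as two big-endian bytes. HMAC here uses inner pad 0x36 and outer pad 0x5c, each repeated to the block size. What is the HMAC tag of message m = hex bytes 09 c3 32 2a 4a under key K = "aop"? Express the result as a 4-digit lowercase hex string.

022a

Key "aop" = 61 6f 70 is 3 bytes ≤ B = 5; zero-pad to 5 bytes: K' = 61 6f 70 00 00.
K' ⊕ ipad = 57 59 46 36 36.  K' ⊕ opad = 3d 33 2c 5c 5c.
Inner input = (K'⊕ipad) ∥ m = 57 59 46 36 36 ∥ 09 c3 32 2a 4a.
Inner hash: sum = 87+89+70+54+54+9+195+50+42+74 = 724 → 02 d4.
Outer input = (K'⊕opad) ∥ inner = 3d 33 2c 5c 5c ∥ 02 d4.
Outer hash (tag): sum = 61+51+44+92+92+2+212 = 554 → 02 2a.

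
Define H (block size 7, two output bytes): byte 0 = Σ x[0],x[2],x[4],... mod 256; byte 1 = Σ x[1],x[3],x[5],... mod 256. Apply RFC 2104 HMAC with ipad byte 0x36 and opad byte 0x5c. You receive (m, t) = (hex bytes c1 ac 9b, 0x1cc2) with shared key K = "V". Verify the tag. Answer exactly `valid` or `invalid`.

valid

Key "V" = 56 is 1 byte ≤ B = 7; zero-pad to 7 bytes: K' = 56 00 00 00 00 00 00.
K' ⊕ ipad = 60 36 36 36 36 36 36; K' ⊕ opad = 0a 5c 5c 5c 5c 5c 5c.
Inner hash: even-index sum = 430 mod 256 = 174; odd-index sum = 510 mod 256 = 254 → ae fe.
Outer hash (recomputed tag): even-index sum = 540 mod 256 = 28; odd-index sum = 450 mod 256 = 194 → 1c c2.
Recomputed tag = 1cc2; claimed = 1cc2 → match.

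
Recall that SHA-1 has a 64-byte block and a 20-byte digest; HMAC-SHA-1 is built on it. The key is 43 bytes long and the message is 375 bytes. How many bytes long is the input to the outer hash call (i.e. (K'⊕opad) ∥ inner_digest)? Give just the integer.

Key is 43 ≤ 64 bytes, zero-padded: |K'| = 64.
Outer input = (K'⊕opad) ∥ H(inner) → 64 + 20 = 84 bytes.

84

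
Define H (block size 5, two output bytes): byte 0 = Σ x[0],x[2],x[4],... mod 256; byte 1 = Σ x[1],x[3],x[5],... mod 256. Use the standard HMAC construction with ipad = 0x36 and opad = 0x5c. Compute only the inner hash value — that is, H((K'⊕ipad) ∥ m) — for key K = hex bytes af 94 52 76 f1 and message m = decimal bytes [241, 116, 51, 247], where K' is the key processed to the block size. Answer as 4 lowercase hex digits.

Key hex bytes af 94 52 76 f1 is exactly B = 5 bytes: K' = af 94 52 76 f1.
K' ⊕ ipad = 99 a2 64 40 c7.
Inner input = 99 a2 64 40 c7 ∥ f1 74 33 f7.
Inner hash: even-index sum = 815 mod 256 = 47; odd-index sum = 518 mod 256 = 6 → 2f 06.

2f06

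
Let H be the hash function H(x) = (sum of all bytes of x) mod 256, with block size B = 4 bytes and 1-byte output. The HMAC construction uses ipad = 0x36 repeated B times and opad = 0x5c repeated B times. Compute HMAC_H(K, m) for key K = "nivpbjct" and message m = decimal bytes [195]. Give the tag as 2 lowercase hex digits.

0b

Key "nivpbjct" = 6e 69 76 70 62 6a 63 74 is 8 bytes > B = 4, so hash it first: H(key) = 60, then zero-pad to 4 bytes: K' = 60 00 00 00.
K' ⊕ ipad = 56 36 36 36.  K' ⊕ opad = 3c 5c 5c 5c.
Inner input = (K'⊕ipad) ∥ m = 56 36 36 36 ∥ c3.
Inner hash: sum = 86+54+54+54+195 = 443; mod 256 = 187 → bb.
Outer input = (K'⊕opad) ∥ inner = 3c 5c 5c 5c ∥ bb.
Outer hash (tag): sum = 60+92+92+92+187 = 523; mod 256 = 11 → 0b.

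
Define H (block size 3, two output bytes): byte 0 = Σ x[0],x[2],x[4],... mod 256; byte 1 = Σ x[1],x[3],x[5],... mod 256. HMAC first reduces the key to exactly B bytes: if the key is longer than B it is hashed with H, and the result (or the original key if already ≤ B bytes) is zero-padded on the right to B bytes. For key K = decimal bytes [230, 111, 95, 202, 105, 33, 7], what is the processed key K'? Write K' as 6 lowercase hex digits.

b55a00

|K| = 7 > B = 3, so first hash the key.
H(K): even-index sum = 437 mod 256 = 181; odd-index sum = 346 mod 256 = 90 → b5 5a.
Zero-pad H(K) = b5 5a to 3 bytes: K' = b5 5a 00.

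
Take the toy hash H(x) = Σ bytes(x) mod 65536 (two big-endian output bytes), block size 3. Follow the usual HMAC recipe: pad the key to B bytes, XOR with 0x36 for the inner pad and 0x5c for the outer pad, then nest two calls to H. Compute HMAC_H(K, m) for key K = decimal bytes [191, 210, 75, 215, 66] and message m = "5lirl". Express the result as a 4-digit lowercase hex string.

Key decimal bytes [191, 210, 75, 215, 66] = bf d2 4b d7 42 is 5 bytes > B = 3, so hash it first: H(key) = 02 f5, then zero-pad to 3 bytes: K' = 02 f5 00.
K' ⊕ ipad = 34 c3 36.  K' ⊕ opad = 5e a9 5c.
Inner input = (K'⊕ipad) ∥ m = 34 c3 36 ∥ 35 6c 69 72 6c.
Inner hash: sum = 52+195+54+53+108+105+114+108 = 789 → 03 15.
Outer input = (K'⊕opad) ∥ inner = 5e a9 5c ∥ 03 15.
Outer hash (tag): sum = 94+169+92+3+21 = 379 → 01 7b.

017b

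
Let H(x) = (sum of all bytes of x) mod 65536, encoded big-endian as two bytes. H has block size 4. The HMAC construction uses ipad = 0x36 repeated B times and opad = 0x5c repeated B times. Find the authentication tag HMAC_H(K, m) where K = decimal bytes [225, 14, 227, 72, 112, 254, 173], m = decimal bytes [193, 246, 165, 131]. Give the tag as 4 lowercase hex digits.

Key decimal bytes [225, 14, 227, 72, 112, 254, 173] = e1 0e e3 48 70 fe ad is 7 bytes > B = 4, so hash it first: H(key) = 04 35, then zero-pad to 4 bytes: K' = 04 35 00 00.
K' ⊕ ipad = 32 03 36 36.  K' ⊕ opad = 58 69 5c 5c.
Inner input = (K'⊕ipad) ∥ m = 32 03 36 36 ∥ c1 f6 a5 83.
Inner hash: sum = 50+3+54+54+193+246+165+131 = 896 → 03 80.
Outer input = (K'⊕opad) ∥ inner = 58 69 5c 5c ∥ 03 80.
Outer hash (tag): sum = 88+105+92+92+3+128 = 508 → 01 fc.

01fc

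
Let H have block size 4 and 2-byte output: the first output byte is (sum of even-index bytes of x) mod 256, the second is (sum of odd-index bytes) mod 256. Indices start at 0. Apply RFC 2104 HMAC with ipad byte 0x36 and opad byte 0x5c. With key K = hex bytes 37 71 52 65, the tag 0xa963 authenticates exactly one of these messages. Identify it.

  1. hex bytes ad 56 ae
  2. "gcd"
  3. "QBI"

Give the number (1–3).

2

Key hex bytes 37 71 52 65 is exactly B = 4 bytes: K' = 37 71 52 65.
K' ⊕ ipad = 01 47 64 53; K' ⊕ opad = 6b 2d 0e 39.
m1: inner = H(01 47 64 53 ad 56 ae) = c0 f0; tag = H(6b 2d 0e 39 c0 f0) = 3956
m2: inner = H(01 47 64 53 67 63 64) = 30 fd; tag = H(6b 2d 0e 39 30 fd) = a963 ← matches
m3: inner = H(01 47 64 53 51 42 49) = ff dc; tag = H(6b 2d 0e 39 ff dc) = 7842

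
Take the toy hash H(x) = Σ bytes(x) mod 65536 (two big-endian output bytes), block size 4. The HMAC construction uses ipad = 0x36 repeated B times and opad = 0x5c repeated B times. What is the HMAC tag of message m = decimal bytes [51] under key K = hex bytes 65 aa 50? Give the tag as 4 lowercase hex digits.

0256

Key hex bytes 65 aa 50 is 3 bytes ≤ B = 4; zero-pad to 4 bytes: K' = 65 aa 50 00.
K' ⊕ ipad = 53 9c 66 36.  K' ⊕ opad = 39 f6 0c 5c.
Inner input = (K'⊕ipad) ∥ m = 53 9c 66 36 ∥ 33.
Inner hash: sum = 83+156+102+54+51 = 446 → 01 be.
Outer input = (K'⊕opad) ∥ inner = 39 f6 0c 5c ∥ 01 be.
Outer hash (tag): sum = 57+246+12+92+1+190 = 598 → 02 56.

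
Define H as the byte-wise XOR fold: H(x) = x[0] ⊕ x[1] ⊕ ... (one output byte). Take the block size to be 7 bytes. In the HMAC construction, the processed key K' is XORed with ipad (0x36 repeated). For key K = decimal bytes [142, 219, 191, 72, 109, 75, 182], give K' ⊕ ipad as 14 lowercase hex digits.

Key decimal bytes [142, 219, 191, 72, 109, 75, 182] = 8e db bf 48 6d 4b b6 is exactly B = 7 bytes: K' = 8e db bf 48 6d 4b b6.
XOR each byte with 0x36: 8e⊕36=b8, db⊕36=ed, bf⊕36=89, 48⊕36=7e, 6d⊕36=5b, 4b⊕36=7d, b6⊕36=80.

b8ed897e5b7d80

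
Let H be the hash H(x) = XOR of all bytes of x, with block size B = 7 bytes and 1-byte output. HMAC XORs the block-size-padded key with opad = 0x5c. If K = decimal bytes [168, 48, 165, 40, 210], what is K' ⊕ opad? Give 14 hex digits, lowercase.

Key decimal bytes [168, 48, 165, 40, 210] = a8 30 a5 28 d2 is 5 bytes ≤ B = 7; zero-pad to 7 bytes: K' = a8 30 a5 28 d2 00 00.
XOR each byte with 0x5c: a8⊕5c=f4, 30⊕5c=6c, a5⊕5c=f9, 28⊕5c=74, d2⊕5c=8e, 00⊕5c=5c, 00⊕5c=5c.

f46cf9748e5c5c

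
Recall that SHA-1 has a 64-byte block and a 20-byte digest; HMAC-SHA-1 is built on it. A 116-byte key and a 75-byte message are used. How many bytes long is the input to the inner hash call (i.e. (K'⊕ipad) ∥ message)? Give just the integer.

139

Key is 116 > 64 bytes, so it is hashed to 20 bytes then zero-padded to 64: |K'| = 64.
Inner input = (K'⊕ipad) ∥ m → 64 + 75 = 139 bytes.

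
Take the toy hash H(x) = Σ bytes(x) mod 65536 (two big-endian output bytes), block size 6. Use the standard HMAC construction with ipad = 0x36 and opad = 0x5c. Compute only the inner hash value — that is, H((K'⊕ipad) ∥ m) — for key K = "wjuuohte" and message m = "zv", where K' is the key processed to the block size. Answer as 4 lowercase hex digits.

024a

Key "wjuuohte" = 77 6a 75 75 6f 68 74 65 is 8 bytes > B = 6, so hash it first: H(key) = 03 7b, then zero-pad to 6 bytes: K' = 03 7b 00 00 00 00.
K' ⊕ ipad = 35 4d 36 36 36 36.
Inner input = 35 4d 36 36 36 36 ∥ 7a 76.
Inner hash: sum = 53+77+54+54+54+54+122+118 = 586 → 02 4a.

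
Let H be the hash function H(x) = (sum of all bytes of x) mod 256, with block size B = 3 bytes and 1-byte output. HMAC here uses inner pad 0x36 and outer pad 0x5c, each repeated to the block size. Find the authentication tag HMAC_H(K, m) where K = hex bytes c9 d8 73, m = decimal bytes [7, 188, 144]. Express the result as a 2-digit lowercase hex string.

Key hex bytes c9 d8 73 is exactly B = 3 bytes: K' = c9 d8 73.
K' ⊕ ipad = ff ee 45.  K' ⊕ opad = 95 84 2f.
Inner input = (K'⊕ipad) ∥ m = ff ee 45 ∥ 07 bc 90.
Inner hash: sum = 255+238+69+7+188+144 = 901; mod 256 = 133 → 85.
Outer input = (K'⊕opad) ∥ inner = 95 84 2f ∥ 85.
Outer hash (tag): sum = 149+132+47+133 = 461; mod 256 = 205 → cd.

cd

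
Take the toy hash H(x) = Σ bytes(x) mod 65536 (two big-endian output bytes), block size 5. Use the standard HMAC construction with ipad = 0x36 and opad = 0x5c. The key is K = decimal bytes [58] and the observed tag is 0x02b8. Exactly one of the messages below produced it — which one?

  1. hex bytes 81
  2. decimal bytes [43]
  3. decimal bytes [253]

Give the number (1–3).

Key decimal bytes [58] = 3a is 1 byte ≤ B = 5; zero-pad to 5 bytes: K' = 3a 00 00 00 00.
K' ⊕ ipad = 0c 36 36 36 36; K' ⊕ opad = 66 5c 5c 5c 5c.
m1: inner = H(0c 36 36 36 36 81) = 01 65; tag = H(66 5c 5c 5c 5c 01 65) = 023c
m2: inner = H(0c 36 36 36 36 2b) = 01 0f; tag = H(66 5c 5c 5c 5c 01 0f) = 01e6
m3: inner = H(0c 36 36 36 36 fd) = 01 e1; tag = H(66 5c 5c 5c 5c 01 e1) = 02b8 ← matches

3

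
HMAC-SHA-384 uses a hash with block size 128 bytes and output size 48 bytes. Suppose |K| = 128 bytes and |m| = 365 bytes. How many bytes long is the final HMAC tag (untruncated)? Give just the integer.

48

The tag is one SHA-384 digest: 48 bytes.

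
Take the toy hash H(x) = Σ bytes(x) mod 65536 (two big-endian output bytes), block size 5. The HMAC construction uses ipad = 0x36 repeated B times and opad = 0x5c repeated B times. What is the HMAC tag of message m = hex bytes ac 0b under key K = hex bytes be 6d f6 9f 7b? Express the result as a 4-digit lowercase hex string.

02fa

Key hex bytes be 6d f6 9f 7b is exactly B = 5 bytes: K' = be 6d f6 9f 7b.
K' ⊕ ipad = 88 5b c0 a9 4d.  K' ⊕ opad = e2 31 aa c3 27.
Inner input = (K'⊕ipad) ∥ m = 88 5b c0 a9 4d ∥ ac 0b.
Inner hash: sum = 136+91+192+169+77+172+11 = 848 → 03 50.
Outer input = (K'⊕opad) ∥ inner = e2 31 aa c3 27 ∥ 03 50.
Outer hash (tag): sum = 226+49+170+195+39+3+80 = 762 → 02 fa.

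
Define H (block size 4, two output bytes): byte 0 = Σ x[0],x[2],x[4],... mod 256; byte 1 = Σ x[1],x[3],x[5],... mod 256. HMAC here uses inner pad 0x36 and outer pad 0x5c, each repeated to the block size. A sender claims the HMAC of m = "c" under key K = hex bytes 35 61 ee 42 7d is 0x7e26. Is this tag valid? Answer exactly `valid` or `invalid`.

invalid

Key hex bytes 35 61 ee 42 7d is 5 bytes > B = 4, so hash it first: H(key) = a0 a3, then zero-pad to 4 bytes: K' = a0 a3 00 00.
K' ⊕ ipad = 96 95 36 36; K' ⊕ opad = fc ff 5c 5c.
Inner hash: even-index sum = 303 mod 256 = 47; odd-index sum = 203 mod 256 = 203 → 2f cb.
Outer hash (recomputed tag): even-index sum = 391 mod 256 = 135; odd-index sum = 550 mod 256 = 38 → 87 26.
Recomputed tag = 8726; claimed = 7e26 → mismatch.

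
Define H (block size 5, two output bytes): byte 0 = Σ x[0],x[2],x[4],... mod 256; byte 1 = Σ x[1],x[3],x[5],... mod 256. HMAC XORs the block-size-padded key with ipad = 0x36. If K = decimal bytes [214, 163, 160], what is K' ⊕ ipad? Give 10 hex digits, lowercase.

e095963636

Key decimal bytes [214, 163, 160] = d6 a3 a0 is 3 bytes ≤ B = 5; zero-pad to 5 bytes: K' = d6 a3 a0 00 00.
XOR each byte with 0x36: d6⊕36=e0, a3⊕36=95, a0⊕36=96, 00⊕36=36, 00⊕36=36.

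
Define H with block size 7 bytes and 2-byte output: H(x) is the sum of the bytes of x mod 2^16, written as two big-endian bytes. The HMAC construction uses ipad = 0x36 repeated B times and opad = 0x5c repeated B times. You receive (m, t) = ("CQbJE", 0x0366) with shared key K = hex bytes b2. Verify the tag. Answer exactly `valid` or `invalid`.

Key hex bytes b2 is 1 byte ≤ B = 7; zero-pad to 7 bytes: K' = b2 00 00 00 00 00 00.
K' ⊕ ipad = 84 36 36 36 36 36 36; K' ⊕ opad = ee 5c 5c 5c 5c 5c 5c.
Inner hash: sum = 132+54+54+54+54+54+54+67+81+98+74+69 = 845 → 03 4d.
Outer hash (recomputed tag): sum = 238+92+92+92+92+92+92+3+77 = 870 → 03 66.
Recomputed tag = 0366; claimed = 0366 → match.

valid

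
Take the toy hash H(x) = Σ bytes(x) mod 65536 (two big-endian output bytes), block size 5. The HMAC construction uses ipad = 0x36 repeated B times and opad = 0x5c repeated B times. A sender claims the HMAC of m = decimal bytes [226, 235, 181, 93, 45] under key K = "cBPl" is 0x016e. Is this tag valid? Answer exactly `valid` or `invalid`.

invalid

Key "cBPl" = 63 42 50 6c is 4 bytes ≤ B = 5; zero-pad to 5 bytes: K' = 63 42 50 6c 00.
K' ⊕ ipad = 55 74 66 5a 36; K' ⊕ opad = 3f 1e 0c 30 5c.
Inner hash: sum = 85+116+102+90+54+226+235+181+93+45 = 1227 → 04 cb.
Outer hash (recomputed tag): sum = 63+30+12+48+92+4+203 = 452 → 01 c4.
Recomputed tag = 01c4; claimed = 016e → mismatch.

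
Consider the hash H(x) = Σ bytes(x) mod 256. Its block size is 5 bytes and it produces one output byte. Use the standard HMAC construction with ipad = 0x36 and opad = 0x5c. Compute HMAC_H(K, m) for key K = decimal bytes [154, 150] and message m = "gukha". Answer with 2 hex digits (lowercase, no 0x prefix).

a2

Key decimal bytes [154, 150] = 9a 96 is 2 bytes ≤ B = 5; zero-pad to 5 bytes: K' = 9a 96 00 00 00.
K' ⊕ ipad = ac a0 36 36 36.  K' ⊕ opad = c6 ca 5c 5c 5c.
Inner input = (K'⊕ipad) ∥ m = ac a0 36 36 36 ∥ 67 75 6b 68 61.
Inner hash: sum = 172+160+54+54+54+103+117+107+104+97 = 1022; mod 256 = 254 → fe.
Outer input = (K'⊕opad) ∥ inner = c6 ca 5c 5c 5c ∥ fe.
Outer hash (tag): sum = 198+202+92+92+92+254 = 930; mod 256 = 162 → a2.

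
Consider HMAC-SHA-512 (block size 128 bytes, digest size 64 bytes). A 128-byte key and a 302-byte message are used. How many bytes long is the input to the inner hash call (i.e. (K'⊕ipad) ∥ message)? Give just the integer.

Key is 128 ≤ 128 bytes, zero-padded: |K'| = 128.
Inner input = (K'⊕ipad) ∥ m → 128 + 302 = 430 bytes.

430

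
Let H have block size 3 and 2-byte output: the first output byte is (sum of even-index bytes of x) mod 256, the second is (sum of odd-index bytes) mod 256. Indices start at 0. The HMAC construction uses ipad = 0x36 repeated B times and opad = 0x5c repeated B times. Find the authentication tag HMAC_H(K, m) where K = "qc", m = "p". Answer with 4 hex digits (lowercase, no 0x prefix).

Key "qc" = 71 63 is 2 bytes ≤ B = 3; zero-pad to 3 bytes: K' = 71 63 00.
K' ⊕ ipad = 47 55 36.  K' ⊕ opad = 2d 3f 5c.
Inner input = (K'⊕ipad) ∥ m = 47 55 36 ∥ 70.
Inner hash: even-index sum = 125 mod 256 = 125; odd-index sum = 197 mod 256 = 197 → 7d c5.
Outer input = (K'⊕opad) ∥ inner = 2d 3f 5c ∥ 7d c5.
Outer hash (tag): even-index sum = 334 mod 256 = 78; odd-index sum = 188 mod 256 = 188 → 4e bc.

4ebc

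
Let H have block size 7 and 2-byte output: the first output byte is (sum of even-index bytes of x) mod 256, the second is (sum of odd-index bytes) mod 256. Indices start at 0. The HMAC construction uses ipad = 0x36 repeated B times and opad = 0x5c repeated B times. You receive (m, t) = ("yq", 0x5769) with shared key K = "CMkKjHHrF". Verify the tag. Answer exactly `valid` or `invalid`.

valid

Key "CMkKjHHrF" = 43 4d 6b 4b 6a 48 48 72 46 is 9 bytes > B = 7, so hash it first: H(key) = a6 52, then zero-pad to 7 bytes: K' = a6 52 00 00 00 00 00.
K' ⊕ ipad = 90 64 36 36 36 36 36; K' ⊕ opad = fa 0e 5c 5c 5c 5c 5c.
Inner hash: even-index sum = 419 mod 256 = 163; odd-index sum = 329 mod 256 = 73 → a3 49.
Outer hash (recomputed tag): even-index sum = 599 mod 256 = 87; odd-index sum = 361 mod 256 = 105 → 57 69.
Recomputed tag = 5769; claimed = 5769 → match.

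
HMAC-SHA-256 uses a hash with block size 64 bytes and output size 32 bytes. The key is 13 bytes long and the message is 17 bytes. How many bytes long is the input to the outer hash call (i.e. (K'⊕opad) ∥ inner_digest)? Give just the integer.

Key is 13 ≤ 64 bytes, zero-padded: |K'| = 64.
Outer input = (K'⊕opad) ∥ H(inner) → 64 + 32 = 96 bytes.

96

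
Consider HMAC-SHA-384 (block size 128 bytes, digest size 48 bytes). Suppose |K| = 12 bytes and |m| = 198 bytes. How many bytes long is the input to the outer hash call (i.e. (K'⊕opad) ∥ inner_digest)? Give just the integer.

176

Key is 12 ≤ 128 bytes, zero-padded: |K'| = 128.
Outer input = (K'⊕opad) ∥ H(inner) → 128 + 48 = 176 bytes.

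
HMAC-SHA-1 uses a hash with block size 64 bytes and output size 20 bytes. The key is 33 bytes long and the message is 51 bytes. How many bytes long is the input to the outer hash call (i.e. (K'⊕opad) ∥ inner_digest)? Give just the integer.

84

Key is 33 ≤ 64 bytes, zero-padded: |K'| = 64.
Outer input = (K'⊕opad) ∥ H(inner) → 64 + 20 = 84 bytes.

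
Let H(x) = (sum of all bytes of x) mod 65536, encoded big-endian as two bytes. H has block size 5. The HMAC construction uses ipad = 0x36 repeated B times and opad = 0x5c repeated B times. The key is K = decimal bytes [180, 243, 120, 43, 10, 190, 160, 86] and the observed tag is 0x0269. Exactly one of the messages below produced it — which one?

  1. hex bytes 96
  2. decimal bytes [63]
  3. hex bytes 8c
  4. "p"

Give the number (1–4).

1

Key decimal bytes [180, 243, 120, 43, 10, 190, 160, 86] = b4 f3 78 2b 0a be a0 56 is 8 bytes > B = 5, so hash it first: H(key) = 04 08, then zero-pad to 5 bytes: K' = 04 08 00 00 00.
K' ⊕ ipad = 32 3e 36 36 36; K' ⊕ opad = 58 54 5c 5c 5c.
m1: inner = H(32 3e 36 36 36 96) = 01 a8; tag = H(58 54 5c 5c 5c 01 a8) = 0269 ← matches
m2: inner = H(32 3e 36 36 36 3f) = 01 51; tag = H(58 54 5c 5c 5c 01 51) = 0212
m3: inner = H(32 3e 36 36 36 8c) = 01 9e; tag = H(58 54 5c 5c 5c 01 9e) = 025f
m4: inner = H(32 3e 36 36 36 70) = 01 82; tag = H(58 54 5c 5c 5c 01 82) = 0243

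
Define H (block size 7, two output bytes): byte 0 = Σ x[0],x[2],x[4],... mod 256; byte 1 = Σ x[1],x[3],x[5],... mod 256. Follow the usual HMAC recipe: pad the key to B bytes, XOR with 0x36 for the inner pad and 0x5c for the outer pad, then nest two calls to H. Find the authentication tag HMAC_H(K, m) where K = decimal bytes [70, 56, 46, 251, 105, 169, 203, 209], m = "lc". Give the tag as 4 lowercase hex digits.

Key decimal bytes [70, 56, 46, 251, 105, 169, 203, 209] = 46 38 2e fb 69 a9 cb d1 is 8 bytes > B = 7, so hash it first: H(key) = a8 ad, then zero-pad to 7 bytes: K' = a8 ad 00 00 00 00 00.
K' ⊕ ipad = 9e 9b 36 36 36 36 36.  K' ⊕ opad = f4 f1 5c 5c 5c 5c 5c.
Inner input = (K'⊕ipad) ∥ m = 9e 9b 36 36 36 36 36 ∥ 6c 63.
Inner hash: even-index sum = 419 mod 256 = 163; odd-index sum = 371 mod 256 = 115 → a3 73.
Outer input = (K'⊕opad) ∥ inner = f4 f1 5c 5c 5c 5c 5c ∥ a3 73.
Outer hash (tag): even-index sum = 635 mod 256 = 123; odd-index sum = 588 mod 256 = 76 → 7b 4c.

7b4c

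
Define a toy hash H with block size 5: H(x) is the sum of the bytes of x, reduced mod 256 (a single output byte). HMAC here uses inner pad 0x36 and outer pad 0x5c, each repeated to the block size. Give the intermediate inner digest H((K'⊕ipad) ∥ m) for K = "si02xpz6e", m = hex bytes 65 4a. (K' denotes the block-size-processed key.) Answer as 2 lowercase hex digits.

94

Key "si02xpz6e" = 73 69 30 32 78 70 7a 36 65 is 9 bytes > B = 5, so hash it first: H(key) = 3b, then zero-pad to 5 bytes: K' = 3b 00 00 00 00.
K' ⊕ ipad = 0d 36 36 36 36.
Inner input = 0d 36 36 36 36 ∥ 65 4a.
Inner hash: sum = 13+54+54+54+54+101+74 = 404; mod 256 = 148 → 94.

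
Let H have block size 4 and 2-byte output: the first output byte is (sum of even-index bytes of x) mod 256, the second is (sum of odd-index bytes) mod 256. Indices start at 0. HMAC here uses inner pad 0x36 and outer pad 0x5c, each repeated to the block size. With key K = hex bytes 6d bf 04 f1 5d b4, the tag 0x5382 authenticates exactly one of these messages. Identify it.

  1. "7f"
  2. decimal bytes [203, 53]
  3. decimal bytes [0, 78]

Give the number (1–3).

1

Key hex bytes 6d bf 04 f1 5d b4 is 6 bytes > B = 4, so hash it first: H(key) = ce 64, then zero-pad to 4 bytes: K' = ce 64 00 00.
K' ⊕ ipad = f8 52 36 36; K' ⊕ opad = 92 38 5c 5c.
m1: inner = H(f8 52 36 36 37 66) = 65 ee; tag = H(92 38 5c 5c 65 ee) = 5382 ← matches
m2: inner = H(f8 52 36 36 cb 35) = f9 bd; tag = H(92 38 5c 5c f9 bd) = e751
m3: inner = H(f8 52 36 36 00 4e) = 2e d6; tag = H(92 38 5c 5c 2e d6) = 1c6a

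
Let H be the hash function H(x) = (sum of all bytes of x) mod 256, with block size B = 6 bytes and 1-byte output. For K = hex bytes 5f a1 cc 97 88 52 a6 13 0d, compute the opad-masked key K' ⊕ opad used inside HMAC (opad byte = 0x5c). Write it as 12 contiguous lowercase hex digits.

5f5c5c5c5c5c

Key hex bytes 5f a1 cc 97 88 52 a6 13 0d is 9 bytes > B = 6, so hash it first: H(key) = 03, then zero-pad to 6 bytes: K' = 03 00 00 00 00 00.
XOR each byte with 0x5c: 03⊕5c=5f, 00⊕5c=5c, 00⊕5c=5c, 00⊕5c=5c, 00⊕5c=5c, 00⊕5c=5c.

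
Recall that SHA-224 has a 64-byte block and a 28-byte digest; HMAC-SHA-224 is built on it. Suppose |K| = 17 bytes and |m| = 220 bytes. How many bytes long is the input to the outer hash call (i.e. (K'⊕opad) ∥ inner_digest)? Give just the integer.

92

Key is 17 ≤ 64 bytes, zero-padded: |K'| = 64.
Outer input = (K'⊕opad) ∥ H(inner) → 64 + 28 = 92 bytes.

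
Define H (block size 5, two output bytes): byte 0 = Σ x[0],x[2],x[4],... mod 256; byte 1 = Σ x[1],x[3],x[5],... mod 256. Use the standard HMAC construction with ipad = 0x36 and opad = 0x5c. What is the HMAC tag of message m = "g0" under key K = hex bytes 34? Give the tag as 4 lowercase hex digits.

f356

Key hex bytes 34 is 1 byte ≤ B = 5; zero-pad to 5 bytes: K' = 34 00 00 00 00.
K' ⊕ ipad = 02 36 36 36 36.  K' ⊕ opad = 68 5c 5c 5c 5c.
Inner input = (K'⊕ipad) ∥ m = 02 36 36 36 36 ∥ 67 30.
Inner hash: even-index sum = 158 mod 256 = 158; odd-index sum = 211 mod 256 = 211 → 9e d3.
Outer input = (K'⊕opad) ∥ inner = 68 5c 5c 5c 5c ∥ 9e d3.
Outer hash (tag): even-index sum = 499 mod 256 = 243; odd-index sum = 342 mod 256 = 86 → f3 56.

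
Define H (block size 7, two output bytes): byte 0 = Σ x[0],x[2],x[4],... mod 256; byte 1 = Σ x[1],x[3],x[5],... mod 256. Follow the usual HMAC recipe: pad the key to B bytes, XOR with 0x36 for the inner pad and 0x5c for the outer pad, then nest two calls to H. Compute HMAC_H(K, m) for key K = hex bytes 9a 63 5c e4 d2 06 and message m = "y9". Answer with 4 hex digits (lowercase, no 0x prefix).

Key hex bytes 9a 63 5c e4 d2 06 is 6 bytes ≤ B = 7; zero-pad to 7 bytes: K' = 9a 63 5c e4 d2 06 00.
K' ⊕ ipad = ac 55 6a d2 e4 30 36.  K' ⊕ opad = c6 3f 00 b8 8e 5a 5c.
Inner input = (K'⊕ipad) ∥ m = ac 55 6a d2 e4 30 36 ∥ 79 39.
Inner hash: even-index sum = 617 mod 256 = 105; odd-index sum = 464 mod 256 = 208 → 69 d0.
Outer input = (K'⊕opad) ∥ inner = c6 3f 00 b8 8e 5a 5c ∥ 69 d0.
Outer hash (tag): even-index sum = 640 mod 256 = 128; odd-index sum = 442 mod 256 = 186 → 80 ba.

80ba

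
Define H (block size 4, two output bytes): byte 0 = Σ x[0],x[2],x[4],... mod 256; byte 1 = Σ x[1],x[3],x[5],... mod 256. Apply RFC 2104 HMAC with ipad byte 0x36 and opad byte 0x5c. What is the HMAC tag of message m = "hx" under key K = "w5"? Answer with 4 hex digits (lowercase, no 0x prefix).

6676

Key "w5" = 77 35 is 2 bytes ≤ B = 4; zero-pad to 4 bytes: K' = 77 35 00 00.
K' ⊕ ipad = 41 03 36 36.  K' ⊕ opad = 2b 69 5c 5c.
Inner input = (K'⊕ipad) ∥ m = 41 03 36 36 ∥ 68 78.
Inner hash: even-index sum = 223 mod 256 = 223; odd-index sum = 177 mod 256 = 177 → df b1.
Outer input = (K'⊕opad) ∥ inner = 2b 69 5c 5c ∥ df b1.
Outer hash (tag): even-index sum = 358 mod 256 = 102; odd-index sum = 374 mod 256 = 118 → 66 76.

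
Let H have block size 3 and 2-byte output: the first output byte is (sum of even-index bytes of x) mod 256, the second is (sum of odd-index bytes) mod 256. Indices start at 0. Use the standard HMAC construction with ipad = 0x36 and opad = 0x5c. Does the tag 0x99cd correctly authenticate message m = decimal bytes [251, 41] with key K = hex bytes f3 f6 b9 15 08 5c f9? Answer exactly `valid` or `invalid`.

invalid

Key hex bytes f3 f6 b9 15 08 5c f9 is 7 bytes > B = 3, so hash it first: H(key) = ad 67, then zero-pad to 3 bytes: K' = ad 67 00.
K' ⊕ ipad = 9b 51 36; K' ⊕ opad = f1 3b 5c.
Inner hash: even-index sum = 250 mod 256 = 250; odd-index sum = 332 mod 256 = 76 → fa 4c.
Outer hash (recomputed tag): even-index sum = 409 mod 256 = 153; odd-index sum = 309 mod 256 = 53 → 99 35.
Recomputed tag = 9935; claimed = 99cd → mismatch.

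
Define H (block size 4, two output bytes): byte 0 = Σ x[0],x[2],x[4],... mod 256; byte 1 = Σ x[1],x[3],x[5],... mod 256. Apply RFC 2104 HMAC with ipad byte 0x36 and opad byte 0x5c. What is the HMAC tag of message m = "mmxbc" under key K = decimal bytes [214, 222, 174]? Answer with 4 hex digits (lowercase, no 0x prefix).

3ccb

Key decimal bytes [214, 222, 174] = d6 de ae is 3 bytes ≤ B = 4; zero-pad to 4 bytes: K' = d6 de ae 00.
K' ⊕ ipad = e0 e8 98 36.  K' ⊕ opad = 8a 82 f2 5c.
Inner input = (K'⊕ipad) ∥ m = e0 e8 98 36 ∥ 6d 6d 78 62 63.
Inner hash: even-index sum = 704 mod 256 = 192; odd-index sum = 493 mod 256 = 237 → c0 ed.
Outer input = (K'⊕opad) ∥ inner = 8a 82 f2 5c ∥ c0 ed.
Outer hash (tag): even-index sum = 572 mod 256 = 60; odd-index sum = 459 mod 256 = 203 → 3c cb.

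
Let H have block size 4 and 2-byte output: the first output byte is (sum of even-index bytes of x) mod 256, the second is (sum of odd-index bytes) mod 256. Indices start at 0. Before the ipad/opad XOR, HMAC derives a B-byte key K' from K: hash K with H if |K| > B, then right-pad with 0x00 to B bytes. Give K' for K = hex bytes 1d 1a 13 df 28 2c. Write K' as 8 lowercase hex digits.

|K| = 6 > B = 4, so first hash the key.
H(K): even-index sum = 88 mod 256 = 88; odd-index sum = 293 mod 256 = 37 → 58 25.
Zero-pad H(K) = 58 25 to 4 bytes: K' = 58 25 00 00.

58250000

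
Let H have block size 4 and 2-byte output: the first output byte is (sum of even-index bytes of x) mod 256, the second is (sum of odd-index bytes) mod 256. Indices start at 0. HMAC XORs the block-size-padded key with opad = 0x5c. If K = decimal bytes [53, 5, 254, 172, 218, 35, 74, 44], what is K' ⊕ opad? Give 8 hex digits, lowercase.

0b5c5c5c

Key decimal bytes [53, 5, 254, 172, 218, 35, 74, 44] = 35 05 fe ac da 23 4a 2c is 8 bytes > B = 4, so hash it first: H(key) = 57 00, then zero-pad to 4 bytes: K' = 57 00 00 00.
XOR each byte with 0x5c: 57⊕5c=0b, 00⊕5c=5c, 00⊕5c=5c, 00⊕5c=5c.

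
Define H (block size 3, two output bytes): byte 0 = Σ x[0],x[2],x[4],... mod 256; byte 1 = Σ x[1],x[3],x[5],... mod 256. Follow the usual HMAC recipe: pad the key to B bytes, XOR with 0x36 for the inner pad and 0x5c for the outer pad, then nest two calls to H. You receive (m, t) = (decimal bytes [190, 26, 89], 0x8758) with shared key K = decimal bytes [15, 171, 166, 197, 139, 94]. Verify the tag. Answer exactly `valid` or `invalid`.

valid

Key decimal bytes [15, 171, 166, 197, 139, 94] = 0f ab a6 c5 8b 5e is 6 bytes > B = 3, so hash it first: H(key) = 40 ce, then zero-pad to 3 bytes: K' = 40 ce 00.
K' ⊕ ipad = 76 f8 36; K' ⊕ opad = 1c 92 5c.
Inner hash: even-index sum = 198 mod 256 = 198; odd-index sum = 527 mod 256 = 15 → c6 0f.
Outer hash (recomputed tag): even-index sum = 135 mod 256 = 135; odd-index sum = 344 mod 256 = 88 → 87 58.
Recomputed tag = 8758; claimed = 8758 → match.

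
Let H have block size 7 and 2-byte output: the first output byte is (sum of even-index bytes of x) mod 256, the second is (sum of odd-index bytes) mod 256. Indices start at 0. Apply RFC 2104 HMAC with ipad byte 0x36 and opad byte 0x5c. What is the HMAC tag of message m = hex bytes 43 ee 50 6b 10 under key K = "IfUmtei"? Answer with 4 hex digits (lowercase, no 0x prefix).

1c80

Key "IfUmtei" = 49 66 55 6d 74 65 69 is exactly B = 7 bytes: K' = 49 66 55 6d 74 65 69.
K' ⊕ ipad = 7f 50 63 5b 42 53 5f.  K' ⊕ opad = 15 3a 09 31 28 39 35.
Inner input = (K'⊕ipad) ∥ m = 7f 50 63 5b 42 53 5f ∥ 43 ee 50 6b 10.
Inner hash: even-index sum = 732 mod 256 = 220; odd-index sum = 417 mod 256 = 161 → dc a1.
Outer input = (K'⊕opad) ∥ inner = 15 3a 09 31 28 39 35 ∥ dc a1.
Outer hash (tag): even-index sum = 284 mod 256 = 28; odd-index sum = 384 mod 256 = 128 → 1c 80.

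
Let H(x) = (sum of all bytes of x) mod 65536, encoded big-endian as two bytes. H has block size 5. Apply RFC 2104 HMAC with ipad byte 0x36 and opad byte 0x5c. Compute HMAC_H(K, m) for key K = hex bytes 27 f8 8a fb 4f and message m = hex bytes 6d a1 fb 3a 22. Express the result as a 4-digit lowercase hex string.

Key hex bytes 27 f8 8a fb 4f is exactly B = 5 bytes: K' = 27 f8 8a fb 4f.
K' ⊕ ipad = 11 ce bc cd 79.  K' ⊕ opad = 7b a4 d6 a7 13.
Inner input = (K'⊕ipad) ∥ m = 11 ce bc cd 79 ∥ 6d a1 fb 3a 22.
Inner hash: sum = 17+206+188+205+121+109+161+251+58+34 = 1350 → 05 46.
Outer input = (K'⊕opad) ∥ inner = 7b a4 d6 a7 13 ∥ 05 46.
Outer hash (tag): sum = 123+164+214+167+19+5+70 = 762 → 02 fa.

02fa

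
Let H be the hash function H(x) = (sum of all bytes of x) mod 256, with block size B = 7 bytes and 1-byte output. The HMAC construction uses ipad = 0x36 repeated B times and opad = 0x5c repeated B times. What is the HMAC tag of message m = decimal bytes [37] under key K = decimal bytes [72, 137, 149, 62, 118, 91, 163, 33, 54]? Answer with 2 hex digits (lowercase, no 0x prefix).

1d

Key decimal bytes [72, 137, 149, 62, 118, 91, 163, 33, 54] = 48 89 95 3e 76 5b a3 21 36 is 9 bytes > B = 7, so hash it first: H(key) = 6f, then zero-pad to 7 bytes: K' = 6f 00 00 00 00 00 00.
K' ⊕ ipad = 59 36 36 36 36 36 36.  K' ⊕ opad = 33 5c 5c 5c 5c 5c 5c.
Inner input = (K'⊕ipad) ∥ m = 59 36 36 36 36 36 36 ∥ 25.
Inner hash: sum = 89+54+54+54+54+54+54+37 = 450; mod 256 = 194 → c2.
Outer input = (K'⊕opad) ∥ inner = 33 5c 5c 5c 5c 5c 5c ∥ c2.
Outer hash (tag): sum = 51+92+92+92+92+92+92+194 = 797; mod 256 = 29 → 1d.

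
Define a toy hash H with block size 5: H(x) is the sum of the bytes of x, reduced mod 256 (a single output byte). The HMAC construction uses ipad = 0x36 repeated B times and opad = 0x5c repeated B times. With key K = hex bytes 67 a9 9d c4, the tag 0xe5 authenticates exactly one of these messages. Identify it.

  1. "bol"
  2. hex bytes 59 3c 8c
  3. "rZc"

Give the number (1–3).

Key hex bytes 67 a9 9d c4 is 4 bytes ≤ B = 5; zero-pad to 5 bytes: K' = 67 a9 9d c4 00.
K' ⊕ ipad = 51 9f ab f2 36; K' ⊕ opad = 3b f5 c1 98 5c.
m1: inner = H(51 9f ab f2 36 62 6f 6c) = 00; tag = H(3b f5 c1 98 5c 00) = e5 ← matches
m2: inner = H(51 9f ab f2 36 59 3c 8c) = e4; tag = H(3b f5 c1 98 5c e4) = c9
m3: inner = H(51 9f ab f2 36 72 5a 63) = f2; tag = H(3b f5 c1 98 5c f2) = d7

1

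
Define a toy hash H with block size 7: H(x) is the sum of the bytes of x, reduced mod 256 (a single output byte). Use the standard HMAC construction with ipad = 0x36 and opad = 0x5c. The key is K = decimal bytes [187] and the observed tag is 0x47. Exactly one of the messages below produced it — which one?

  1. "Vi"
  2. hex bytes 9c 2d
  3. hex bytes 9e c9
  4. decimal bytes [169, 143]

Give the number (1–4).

3

Key decimal bytes [187] = bb is 1 byte ≤ B = 7; zero-pad to 7 bytes: K' = bb 00 00 00 00 00 00.
K' ⊕ ipad = 8d 36 36 36 36 36 36; K' ⊕ opad = e7 5c 5c 5c 5c 5c 5c.
m1: inner = H(8d 36 36 36 36 36 36 56 69) = 90; tag = H(e7 5c 5c 5c 5c 5c 5c 90) = 9f
m2: inner = H(8d 36 36 36 36 36 36 9c 2d) = 9a; tag = H(e7 5c 5c 5c 5c 5c 5c 9a) = a9
m3: inner = H(8d 36 36 36 36 36 36 9e c9) = 38; tag = H(e7 5c 5c 5c 5c 5c 5c 38) = 47 ← matches
m4: inner = H(8d 36 36 36 36 36 36 a9 8f) = 09; tag = H(e7 5c 5c 5c 5c 5c 5c 09) = 18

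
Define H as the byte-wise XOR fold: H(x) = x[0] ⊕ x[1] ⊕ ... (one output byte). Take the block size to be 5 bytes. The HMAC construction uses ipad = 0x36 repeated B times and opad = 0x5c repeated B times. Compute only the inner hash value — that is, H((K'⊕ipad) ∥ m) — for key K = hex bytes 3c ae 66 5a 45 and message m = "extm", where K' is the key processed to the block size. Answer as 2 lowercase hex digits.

d9

Key hex bytes 3c ae 66 5a 45 is exactly B = 5 bytes: K' = 3c ae 66 5a 45.
K' ⊕ ipad = 0a 98 50 6c 73.
Inner input = 0a 98 50 6c 73 ∥ 65 78 74 6d.
Inner hash: XOR 0a⊕98⊕50⊕6c⊕73⊕65⊕78⊕74⊕6d = d9.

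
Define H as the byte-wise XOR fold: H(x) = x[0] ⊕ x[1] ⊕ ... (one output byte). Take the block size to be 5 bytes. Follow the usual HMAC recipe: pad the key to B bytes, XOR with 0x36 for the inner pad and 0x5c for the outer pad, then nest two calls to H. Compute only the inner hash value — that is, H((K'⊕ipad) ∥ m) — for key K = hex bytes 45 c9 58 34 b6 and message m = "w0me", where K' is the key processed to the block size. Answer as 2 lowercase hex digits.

Key hex bytes 45 c9 58 34 b6 is exactly B = 5 bytes: K' = 45 c9 58 34 b6.
K' ⊕ ipad = 73 ff 6e 02 80.
Inner input = 73 ff 6e 02 80 ∥ 77 30 6d 65.
Inner hash: XOR 73⊕ff⊕6e⊕02⊕80⊕77⊕30⊕6d⊕65 = 2f.

2f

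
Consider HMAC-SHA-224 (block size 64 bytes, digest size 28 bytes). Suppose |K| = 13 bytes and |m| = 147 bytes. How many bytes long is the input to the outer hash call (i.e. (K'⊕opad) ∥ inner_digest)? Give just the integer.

92

Key is 13 ≤ 64 bytes, zero-padded: |K'| = 64.
Outer input = (K'⊕opad) ∥ H(inner) → 64 + 28 = 92 bytes.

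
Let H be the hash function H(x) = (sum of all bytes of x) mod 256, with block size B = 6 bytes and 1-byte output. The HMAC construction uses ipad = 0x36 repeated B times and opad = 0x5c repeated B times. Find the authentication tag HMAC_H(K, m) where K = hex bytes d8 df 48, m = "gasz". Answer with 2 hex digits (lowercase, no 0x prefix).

db

Key hex bytes d8 df 48 is 3 bytes ≤ B = 6; zero-pad to 6 bytes: K' = d8 df 48 00 00 00.
K' ⊕ ipad = ee e9 7e 36 36 36.  K' ⊕ opad = 84 83 14 5c 5c 5c.
Inner input = (K'⊕ipad) ∥ m = ee e9 7e 36 36 36 ∥ 67 61 73 7a.
Inner hash: sum = 238+233+126+54+54+54+103+97+115+122 = 1196; mod 256 = 172 → ac.
Outer input = (K'⊕opad) ∥ inner = 84 83 14 5c 5c 5c ∥ ac.
Outer hash (tag): sum = 132+131+20+92+92+92+172 = 731; mod 256 = 219 → db.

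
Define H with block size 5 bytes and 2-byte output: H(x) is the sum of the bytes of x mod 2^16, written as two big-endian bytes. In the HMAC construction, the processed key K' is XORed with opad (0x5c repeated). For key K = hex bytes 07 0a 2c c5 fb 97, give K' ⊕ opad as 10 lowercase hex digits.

Key hex bytes 07 0a 2c c5 fb 97 is 6 bytes > B = 5, so hash it first: H(key) = 02 94, then zero-pad to 5 bytes: K' = 02 94 00 00 00.
XOR each byte with 0x5c: 02⊕5c=5e, 94⊕5c=c8, 00⊕5c=5c, 00⊕5c=5c, 00⊕5c=5c.

5ec85c5c5c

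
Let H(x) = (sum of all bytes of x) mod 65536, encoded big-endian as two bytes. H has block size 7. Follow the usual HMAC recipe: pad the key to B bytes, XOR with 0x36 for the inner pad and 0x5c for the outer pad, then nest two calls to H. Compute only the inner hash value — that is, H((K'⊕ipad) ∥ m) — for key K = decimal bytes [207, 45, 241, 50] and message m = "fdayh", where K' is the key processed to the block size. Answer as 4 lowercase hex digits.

Key decimal bytes [207, 45, 241, 50] = cf 2d f1 32 is 4 bytes ≤ B = 7; zero-pad to 7 bytes: K' = cf 2d f1 32 00 00 00.
K' ⊕ ipad = f9 1b c7 04 36 36 36.
Inner input = f9 1b c7 04 36 36 36 ∥ 66 64 61 79 68.
Inner hash: sum = 249+27+199+4+54+54+54+102+100+97+121+104 = 1165 → 04 8d.

048d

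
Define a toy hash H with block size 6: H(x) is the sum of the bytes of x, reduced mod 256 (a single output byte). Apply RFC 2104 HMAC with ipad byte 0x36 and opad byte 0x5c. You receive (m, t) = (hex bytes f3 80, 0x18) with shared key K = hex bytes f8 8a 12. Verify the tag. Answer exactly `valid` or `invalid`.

Key hex bytes f8 8a 12 is 3 bytes ≤ B = 6; zero-pad to 6 bytes: K' = f8 8a 12 00 00 00.
K' ⊕ ipad = ce bc 24 36 36 36; K' ⊕ opad = a4 d6 4e 5c 5c 5c.
Inner hash: sum = 206+188+36+54+54+54+243+128 = 963; mod 256 = 195 → c3.
Outer hash (recomputed tag): sum = 164+214+78+92+92+92+195 = 927; mod 256 = 159 → 9f.
Recomputed tag = 9f; claimed = 18 → mismatch.

invalid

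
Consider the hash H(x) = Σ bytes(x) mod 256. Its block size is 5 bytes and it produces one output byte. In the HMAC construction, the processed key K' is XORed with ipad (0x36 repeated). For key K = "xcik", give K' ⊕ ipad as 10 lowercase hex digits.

Key "xcik" = 78 63 69 6b is 4 bytes ≤ B = 5; zero-pad to 5 bytes: K' = 78 63 69 6b 00.
XOR each byte with 0x36: 78⊕36=4e, 63⊕36=55, 69⊕36=5f, 6b⊕36=5d, 00⊕36=36.

4e555f5d36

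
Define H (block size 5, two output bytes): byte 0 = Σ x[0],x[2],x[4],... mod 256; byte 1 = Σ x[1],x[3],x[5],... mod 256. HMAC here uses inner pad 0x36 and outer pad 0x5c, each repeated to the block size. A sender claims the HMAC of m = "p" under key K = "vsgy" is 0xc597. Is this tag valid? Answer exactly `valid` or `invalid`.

Key "vsgy" = 76 73 67 79 is 4 bytes ≤ B = 5; zero-pad to 5 bytes: K' = 76 73 67 79 00.
K' ⊕ ipad = 40 45 51 4f 36; K' ⊕ opad = 2a 2f 3b 25 5c.
Inner hash: even-index sum = 199 mod 256 = 199; odd-index sum = 260 mod 256 = 4 → c7 04.
Outer hash (recomputed tag): even-index sum = 197 mod 256 = 197; odd-index sum = 283 mod 256 = 27 → c5 1b.
Recomputed tag = c51b; claimed = c597 → mismatch.

invalid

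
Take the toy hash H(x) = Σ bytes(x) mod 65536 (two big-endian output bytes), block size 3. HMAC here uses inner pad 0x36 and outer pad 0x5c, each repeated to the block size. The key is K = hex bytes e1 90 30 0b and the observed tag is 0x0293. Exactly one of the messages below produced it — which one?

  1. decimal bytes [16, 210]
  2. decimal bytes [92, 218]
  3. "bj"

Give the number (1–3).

Key hex bytes e1 90 30 0b is 4 bytes > B = 3, so hash it first: H(key) = 01 ac, then zero-pad to 3 bytes: K' = 01 ac 00.
K' ⊕ ipad = 37 9a 36; K' ⊕ opad = 5d f0 5c.
m1: inner = H(37 9a 36 10 d2) = 01 e9; tag = H(5d f0 5c 01 e9) = 0293 ← matches
m2: inner = H(37 9a 36 5c da) = 02 3d; tag = H(5d f0 5c 02 3d) = 01e8
m3: inner = H(37 9a 36 62 6a) = 01 d3; tag = H(5d f0 5c 01 d3) = 027d

1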